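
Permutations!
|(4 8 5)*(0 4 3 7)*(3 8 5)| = 6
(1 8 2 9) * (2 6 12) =(1 8 6 12 2 9) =[0, 8, 9, 3, 4, 5, 12, 7, 6, 1, 10, 11, 2]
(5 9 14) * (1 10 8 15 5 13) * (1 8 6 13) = (1 10 6 13 8 15 5 9 14) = [0, 10, 2, 3, 4, 9, 13, 7, 15, 14, 6, 11, 12, 8, 1, 5]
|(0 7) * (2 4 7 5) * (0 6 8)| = |(0 5 2 4 7 6 8)| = 7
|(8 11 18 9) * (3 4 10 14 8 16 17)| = |(3 4 10 14 8 11 18 9 16 17)| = 10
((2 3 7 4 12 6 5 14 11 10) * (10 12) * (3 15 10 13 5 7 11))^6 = ((2 15 10)(3 11 12 6 7 4 13 5 14))^6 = (15)(3 13 6)(4 12 14)(5 7 11)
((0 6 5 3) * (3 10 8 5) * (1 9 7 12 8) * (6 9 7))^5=(0 9 6 3)(1 10 5 8 12 7)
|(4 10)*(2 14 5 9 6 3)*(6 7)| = 14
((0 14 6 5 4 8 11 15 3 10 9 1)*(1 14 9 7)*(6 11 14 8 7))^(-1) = (0 1 7 4 5 6 10 3 15 11 14 8 9)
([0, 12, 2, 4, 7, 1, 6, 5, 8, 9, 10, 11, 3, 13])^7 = [0, 12, 2, 4, 7, 1, 6, 5, 8, 9, 10, 11, 3, 13]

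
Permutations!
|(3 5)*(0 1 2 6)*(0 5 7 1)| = 6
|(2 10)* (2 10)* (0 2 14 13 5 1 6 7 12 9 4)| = |(0 2 14 13 5 1 6 7 12 9 4)| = 11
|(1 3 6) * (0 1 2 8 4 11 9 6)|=6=|(0 1 3)(2 8 4 11 9 6)|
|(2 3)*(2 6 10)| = 4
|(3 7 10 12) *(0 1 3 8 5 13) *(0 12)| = 20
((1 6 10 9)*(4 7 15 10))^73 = ((1 6 4 7 15 10 9))^73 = (1 7 9 4 10 6 15)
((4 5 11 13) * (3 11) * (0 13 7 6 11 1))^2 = (0 4 3)(1 13 5)(6 7 11)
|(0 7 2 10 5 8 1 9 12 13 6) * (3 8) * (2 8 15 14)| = 24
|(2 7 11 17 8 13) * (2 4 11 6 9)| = 20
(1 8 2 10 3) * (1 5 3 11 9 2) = [0, 8, 10, 5, 4, 3, 6, 7, 1, 2, 11, 9] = (1 8)(2 10 11 9)(3 5)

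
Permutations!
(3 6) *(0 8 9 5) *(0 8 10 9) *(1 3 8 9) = (0 10 1 3 6 8)(5 9) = [10, 3, 2, 6, 4, 9, 8, 7, 0, 5, 1]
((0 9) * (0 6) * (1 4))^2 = ((0 9 6)(1 4))^2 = (0 6 9)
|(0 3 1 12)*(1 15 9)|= |(0 3 15 9 1 12)|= 6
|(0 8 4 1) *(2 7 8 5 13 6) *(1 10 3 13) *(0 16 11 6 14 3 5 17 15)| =|(0 17 15)(1 16 11 6 2 7 8 4 10 5)(3 13 14)| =30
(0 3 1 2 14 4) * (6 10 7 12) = (0 3 1 2 14 4)(6 10 7 12) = [3, 2, 14, 1, 0, 5, 10, 12, 8, 9, 7, 11, 6, 13, 4]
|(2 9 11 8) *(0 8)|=|(0 8 2 9 11)|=5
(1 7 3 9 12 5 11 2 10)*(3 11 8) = (1 7 11 2 10)(3 9 12 5 8) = [0, 7, 10, 9, 4, 8, 6, 11, 3, 12, 1, 2, 5]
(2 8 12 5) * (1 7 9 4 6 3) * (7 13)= [0, 13, 8, 1, 6, 2, 3, 9, 12, 4, 10, 11, 5, 7]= (1 13 7 9 4 6 3)(2 8 12 5)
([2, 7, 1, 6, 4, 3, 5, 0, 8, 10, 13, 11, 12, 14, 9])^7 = (0 7 1 2)(3 6 5)(9 14 13 10)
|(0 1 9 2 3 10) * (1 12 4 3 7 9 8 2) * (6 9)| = |(0 12 4 3 10)(1 8 2 7 6 9)| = 30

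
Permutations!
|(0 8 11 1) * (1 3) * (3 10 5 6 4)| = 9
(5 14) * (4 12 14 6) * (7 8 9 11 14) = (4 12 7 8 9 11 14 5 6) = [0, 1, 2, 3, 12, 6, 4, 8, 9, 11, 10, 14, 7, 13, 5]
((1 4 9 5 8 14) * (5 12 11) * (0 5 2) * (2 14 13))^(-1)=(0 2 13 8 5)(1 14 11 12 9 4)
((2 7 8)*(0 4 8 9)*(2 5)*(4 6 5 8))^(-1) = (0 9 7 2 5 6)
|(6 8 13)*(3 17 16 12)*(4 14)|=|(3 17 16 12)(4 14)(6 8 13)|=12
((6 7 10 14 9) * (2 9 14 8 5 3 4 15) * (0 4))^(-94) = (0 6 3 9 5 2 8 15 10 4 7)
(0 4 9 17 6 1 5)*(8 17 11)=(0 4 9 11 8 17 6 1 5)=[4, 5, 2, 3, 9, 0, 1, 7, 17, 11, 10, 8, 12, 13, 14, 15, 16, 6]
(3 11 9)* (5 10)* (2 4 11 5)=[0, 1, 4, 5, 11, 10, 6, 7, 8, 3, 2, 9]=(2 4 11 9 3 5 10)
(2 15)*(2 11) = [0, 1, 15, 3, 4, 5, 6, 7, 8, 9, 10, 2, 12, 13, 14, 11] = (2 15 11)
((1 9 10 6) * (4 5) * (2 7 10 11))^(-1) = (1 6 10 7 2 11 9)(4 5)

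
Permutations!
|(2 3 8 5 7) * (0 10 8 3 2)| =|(0 10 8 5 7)| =5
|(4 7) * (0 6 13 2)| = |(0 6 13 2)(4 7)| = 4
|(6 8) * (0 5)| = |(0 5)(6 8)| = 2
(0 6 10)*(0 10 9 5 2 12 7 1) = (0 6 9 5 2 12 7 1) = [6, 0, 12, 3, 4, 2, 9, 1, 8, 5, 10, 11, 7]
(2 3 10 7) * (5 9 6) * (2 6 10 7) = (2 3 7 6 5 9 10) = [0, 1, 3, 7, 4, 9, 5, 6, 8, 10, 2]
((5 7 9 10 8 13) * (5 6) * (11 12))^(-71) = (5 6 13 8 10 9 7)(11 12)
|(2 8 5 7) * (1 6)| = |(1 6)(2 8 5 7)| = 4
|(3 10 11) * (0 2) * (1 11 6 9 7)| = |(0 2)(1 11 3 10 6 9 7)| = 14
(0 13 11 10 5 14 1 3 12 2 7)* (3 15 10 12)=(0 13 11 12 2 7)(1 15 10 5 14)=[13, 15, 7, 3, 4, 14, 6, 0, 8, 9, 5, 12, 2, 11, 1, 10]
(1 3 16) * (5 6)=(1 3 16)(5 6)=[0, 3, 2, 16, 4, 6, 5, 7, 8, 9, 10, 11, 12, 13, 14, 15, 1]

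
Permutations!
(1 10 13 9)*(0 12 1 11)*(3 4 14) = (0 12 1 10 13 9 11)(3 4 14) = [12, 10, 2, 4, 14, 5, 6, 7, 8, 11, 13, 0, 1, 9, 3]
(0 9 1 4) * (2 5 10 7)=(0 9 1 4)(2 5 10 7)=[9, 4, 5, 3, 0, 10, 6, 2, 8, 1, 7]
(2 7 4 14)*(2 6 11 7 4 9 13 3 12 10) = (2 4 14 6 11 7 9 13 3 12 10) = [0, 1, 4, 12, 14, 5, 11, 9, 8, 13, 2, 7, 10, 3, 6]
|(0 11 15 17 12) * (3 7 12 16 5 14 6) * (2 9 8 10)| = |(0 11 15 17 16 5 14 6 3 7 12)(2 9 8 10)| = 44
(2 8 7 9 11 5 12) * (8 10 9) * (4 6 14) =(2 10 9 11 5 12)(4 6 14)(7 8) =[0, 1, 10, 3, 6, 12, 14, 8, 7, 11, 9, 5, 2, 13, 4]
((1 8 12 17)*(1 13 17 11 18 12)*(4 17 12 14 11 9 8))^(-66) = (18)(1 12 4 9 17 8 13)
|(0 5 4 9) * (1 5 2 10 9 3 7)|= |(0 2 10 9)(1 5 4 3 7)|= 20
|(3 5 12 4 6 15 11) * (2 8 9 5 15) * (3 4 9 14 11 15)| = |(15)(2 8 14 11 4 6)(5 12 9)| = 6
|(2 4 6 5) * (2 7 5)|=6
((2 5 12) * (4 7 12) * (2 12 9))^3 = (12)(2 7 5 9 4)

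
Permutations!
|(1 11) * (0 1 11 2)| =3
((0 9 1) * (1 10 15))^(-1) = (0 1 15 10 9)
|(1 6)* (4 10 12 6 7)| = 6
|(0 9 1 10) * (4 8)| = 4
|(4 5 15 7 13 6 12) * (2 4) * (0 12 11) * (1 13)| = 11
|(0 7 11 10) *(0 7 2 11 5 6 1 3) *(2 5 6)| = |(0 5 2 11 10 7 6 1 3)| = 9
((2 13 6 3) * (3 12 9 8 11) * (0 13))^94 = ((0 13 6 12 9 8 11 3 2))^94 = (0 9 2 12 3 6 11 13 8)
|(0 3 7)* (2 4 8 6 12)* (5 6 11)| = 21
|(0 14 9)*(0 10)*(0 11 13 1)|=7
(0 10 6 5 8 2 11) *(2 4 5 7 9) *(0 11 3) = [10, 1, 3, 0, 5, 8, 7, 9, 4, 2, 6, 11] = (11)(0 10 6 7 9 2 3)(4 5 8)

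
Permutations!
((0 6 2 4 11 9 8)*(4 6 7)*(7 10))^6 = (0 8 9 11 4 7 10)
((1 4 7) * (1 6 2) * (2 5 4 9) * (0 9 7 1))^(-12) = ((0 9 2)(1 7 6 5 4))^(-12) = (9)(1 5 7 4 6)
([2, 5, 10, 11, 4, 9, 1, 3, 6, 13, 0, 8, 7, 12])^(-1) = [10, 6, 0, 7, 4, 1, 8, 12, 11, 5, 2, 3, 13, 9]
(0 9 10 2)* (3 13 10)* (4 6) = (0 9 3 13 10 2)(4 6) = [9, 1, 0, 13, 6, 5, 4, 7, 8, 3, 2, 11, 12, 10]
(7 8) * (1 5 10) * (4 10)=(1 5 4 10)(7 8)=[0, 5, 2, 3, 10, 4, 6, 8, 7, 9, 1]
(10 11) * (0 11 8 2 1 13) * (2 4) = [11, 13, 1, 3, 2, 5, 6, 7, 4, 9, 8, 10, 12, 0] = (0 11 10 8 4 2 1 13)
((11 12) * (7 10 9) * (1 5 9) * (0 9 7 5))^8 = ((0 9 5 7 10 1)(11 12))^8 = (12)(0 5 10)(1 9 7)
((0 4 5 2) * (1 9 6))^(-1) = ((0 4 5 2)(1 9 6))^(-1) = (0 2 5 4)(1 6 9)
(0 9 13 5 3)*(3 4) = (0 9 13 5 4 3) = [9, 1, 2, 0, 3, 4, 6, 7, 8, 13, 10, 11, 12, 5]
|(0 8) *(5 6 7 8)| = |(0 5 6 7 8)| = 5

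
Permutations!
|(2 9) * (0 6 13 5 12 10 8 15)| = 8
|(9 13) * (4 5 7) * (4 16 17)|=10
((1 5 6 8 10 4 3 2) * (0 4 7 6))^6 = (6 10)(7 8)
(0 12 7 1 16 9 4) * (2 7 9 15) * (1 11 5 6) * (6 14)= (0 12 9 4)(1 16 15 2 7 11 5 14 6)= [12, 16, 7, 3, 0, 14, 1, 11, 8, 4, 10, 5, 9, 13, 6, 2, 15]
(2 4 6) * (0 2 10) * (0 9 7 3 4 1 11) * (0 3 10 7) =(0 2 1 11 3 4 6 7 10 9) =[2, 11, 1, 4, 6, 5, 7, 10, 8, 0, 9, 3]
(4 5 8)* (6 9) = (4 5 8)(6 9) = [0, 1, 2, 3, 5, 8, 9, 7, 4, 6]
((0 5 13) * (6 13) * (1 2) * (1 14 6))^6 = (0 13 6 14 2 1 5)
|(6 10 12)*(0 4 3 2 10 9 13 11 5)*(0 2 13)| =11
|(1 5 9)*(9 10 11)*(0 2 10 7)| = 8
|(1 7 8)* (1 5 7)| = 3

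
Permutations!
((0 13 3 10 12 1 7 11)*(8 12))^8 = ((0 13 3 10 8 12 1 7 11))^8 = (0 11 7 1 12 8 10 3 13)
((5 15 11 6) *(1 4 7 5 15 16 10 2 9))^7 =(1 9 2 10 16 5 7 4)(6 15 11)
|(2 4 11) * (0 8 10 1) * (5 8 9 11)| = |(0 9 11 2 4 5 8 10 1)| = 9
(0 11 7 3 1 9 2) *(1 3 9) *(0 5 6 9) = [11, 1, 5, 3, 4, 6, 9, 0, 8, 2, 10, 7] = (0 11 7)(2 5 6 9)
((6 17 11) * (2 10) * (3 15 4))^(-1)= ((2 10)(3 15 4)(6 17 11))^(-1)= (2 10)(3 4 15)(6 11 17)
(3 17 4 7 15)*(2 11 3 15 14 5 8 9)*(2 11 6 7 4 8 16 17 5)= (2 6 7 14)(3 5 16 17 8 9 11)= [0, 1, 6, 5, 4, 16, 7, 14, 9, 11, 10, 3, 12, 13, 2, 15, 17, 8]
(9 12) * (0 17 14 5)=(0 17 14 5)(9 12)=[17, 1, 2, 3, 4, 0, 6, 7, 8, 12, 10, 11, 9, 13, 5, 15, 16, 14]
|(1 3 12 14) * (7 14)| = 5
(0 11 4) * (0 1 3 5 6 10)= (0 11 4 1 3 5 6 10)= [11, 3, 2, 5, 1, 6, 10, 7, 8, 9, 0, 4]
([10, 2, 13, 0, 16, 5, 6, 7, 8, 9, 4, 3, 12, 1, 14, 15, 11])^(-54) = (16)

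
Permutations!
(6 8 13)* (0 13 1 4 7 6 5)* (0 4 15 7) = [13, 15, 2, 3, 0, 4, 8, 6, 1, 9, 10, 11, 12, 5, 14, 7] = (0 13 5 4)(1 15 7 6 8)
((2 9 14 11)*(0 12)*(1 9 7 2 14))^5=((0 12)(1 9)(2 7)(11 14))^5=(0 12)(1 9)(2 7)(11 14)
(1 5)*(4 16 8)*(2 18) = (1 5)(2 18)(4 16 8) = [0, 5, 18, 3, 16, 1, 6, 7, 4, 9, 10, 11, 12, 13, 14, 15, 8, 17, 2]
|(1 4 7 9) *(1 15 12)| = 6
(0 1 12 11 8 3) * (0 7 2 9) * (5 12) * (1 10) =(0 10 1 5 12 11 8 3 7 2 9) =[10, 5, 9, 7, 4, 12, 6, 2, 3, 0, 1, 8, 11]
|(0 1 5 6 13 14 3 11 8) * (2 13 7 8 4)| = 6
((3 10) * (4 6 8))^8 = ((3 10)(4 6 8))^8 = (10)(4 8 6)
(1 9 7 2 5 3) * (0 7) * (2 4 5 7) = (0 2 7 4 5 3 1 9) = [2, 9, 7, 1, 5, 3, 6, 4, 8, 0]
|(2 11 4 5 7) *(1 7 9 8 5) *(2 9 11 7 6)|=9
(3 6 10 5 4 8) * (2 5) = (2 5 4 8 3 6 10) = [0, 1, 5, 6, 8, 4, 10, 7, 3, 9, 2]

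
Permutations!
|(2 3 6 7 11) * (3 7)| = |(2 7 11)(3 6)| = 6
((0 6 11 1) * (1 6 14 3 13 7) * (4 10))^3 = ((0 14 3 13 7 1)(4 10)(6 11))^3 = (0 13)(1 3)(4 10)(6 11)(7 14)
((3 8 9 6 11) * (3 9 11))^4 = (3 6 9 11 8) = ((3 8 11 9 6))^4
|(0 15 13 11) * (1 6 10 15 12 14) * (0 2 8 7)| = 12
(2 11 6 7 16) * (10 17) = (2 11 6 7 16)(10 17) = [0, 1, 11, 3, 4, 5, 7, 16, 8, 9, 17, 6, 12, 13, 14, 15, 2, 10]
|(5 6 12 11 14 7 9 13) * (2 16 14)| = |(2 16 14 7 9 13 5 6 12 11)| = 10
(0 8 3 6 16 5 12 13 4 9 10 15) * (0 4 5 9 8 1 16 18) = (0 1 16 9 10 15 4 8 3 6 18)(5 12 13) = [1, 16, 2, 6, 8, 12, 18, 7, 3, 10, 15, 11, 13, 5, 14, 4, 9, 17, 0]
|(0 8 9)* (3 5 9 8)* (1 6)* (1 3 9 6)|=|(0 9)(3 5 6)|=6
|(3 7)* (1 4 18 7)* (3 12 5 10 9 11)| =|(1 4 18 7 12 5 10 9 11 3)| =10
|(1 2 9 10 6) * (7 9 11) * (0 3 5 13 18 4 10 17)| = 14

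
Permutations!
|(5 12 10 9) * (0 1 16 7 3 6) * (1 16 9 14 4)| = 35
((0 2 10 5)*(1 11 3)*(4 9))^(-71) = (0 2 10 5)(1 11 3)(4 9)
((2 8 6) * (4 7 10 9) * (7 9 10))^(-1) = ((10)(2 8 6)(4 9))^(-1) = (10)(2 6 8)(4 9)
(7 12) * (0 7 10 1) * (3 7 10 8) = (0 10 1)(3 7 12 8) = [10, 0, 2, 7, 4, 5, 6, 12, 3, 9, 1, 11, 8]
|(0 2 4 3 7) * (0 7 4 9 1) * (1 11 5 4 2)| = |(0 1)(2 9 11 5 4 3)| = 6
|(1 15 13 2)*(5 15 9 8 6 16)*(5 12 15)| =9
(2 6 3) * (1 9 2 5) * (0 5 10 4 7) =(0 5 1 9 2 6 3 10 4 7) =[5, 9, 6, 10, 7, 1, 3, 0, 8, 2, 4]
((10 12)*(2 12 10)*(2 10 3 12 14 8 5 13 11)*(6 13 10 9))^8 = (2 6 3 8 11 9 10 14 13 12 5)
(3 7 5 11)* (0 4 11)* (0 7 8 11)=(0 4)(3 8 11)(5 7)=[4, 1, 2, 8, 0, 7, 6, 5, 11, 9, 10, 3]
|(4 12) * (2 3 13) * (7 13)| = 4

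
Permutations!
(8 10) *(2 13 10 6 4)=(2 13 10 8 6 4)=[0, 1, 13, 3, 2, 5, 4, 7, 6, 9, 8, 11, 12, 10]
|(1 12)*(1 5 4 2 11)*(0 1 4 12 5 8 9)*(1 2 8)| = 6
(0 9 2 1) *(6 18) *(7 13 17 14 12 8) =(0 9 2 1)(6 18)(7 13 17 14 12 8) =[9, 0, 1, 3, 4, 5, 18, 13, 7, 2, 10, 11, 8, 17, 12, 15, 16, 14, 6]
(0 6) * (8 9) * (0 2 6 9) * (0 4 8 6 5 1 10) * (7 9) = (0 7 9 6 2 5 1 10)(4 8) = [7, 10, 5, 3, 8, 1, 2, 9, 4, 6, 0]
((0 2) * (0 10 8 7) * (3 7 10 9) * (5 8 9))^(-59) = (0 9 5 7 10 2 3 8) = ((0 2 5 8 10 9 3 7))^(-59)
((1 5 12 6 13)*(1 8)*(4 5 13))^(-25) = ((1 13 8)(4 5 12 6))^(-25) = (1 8 13)(4 6 12 5)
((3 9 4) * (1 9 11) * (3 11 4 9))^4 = ((1 3 4 11))^4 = (11)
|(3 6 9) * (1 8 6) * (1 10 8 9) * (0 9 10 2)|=4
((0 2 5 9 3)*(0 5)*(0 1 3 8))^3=((0 2 1 3 5 9 8))^3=(0 3 8 1 9 2 5)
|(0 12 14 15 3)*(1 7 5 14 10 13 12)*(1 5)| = 30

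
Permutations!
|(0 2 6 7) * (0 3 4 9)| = 7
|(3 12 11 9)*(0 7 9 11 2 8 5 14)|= |(0 7 9 3 12 2 8 5 14)|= 9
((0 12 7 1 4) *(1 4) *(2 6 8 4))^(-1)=(0 4 8 6 2 7 12)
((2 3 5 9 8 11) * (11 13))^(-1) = (2 11 13 8 9 5 3)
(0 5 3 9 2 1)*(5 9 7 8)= (0 9 2 1)(3 7 8 5)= [9, 0, 1, 7, 4, 3, 6, 8, 5, 2]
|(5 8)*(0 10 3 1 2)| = |(0 10 3 1 2)(5 8)| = 10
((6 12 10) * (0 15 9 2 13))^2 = (0 9 13 15 2)(6 10 12)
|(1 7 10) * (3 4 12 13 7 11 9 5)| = |(1 11 9 5 3 4 12 13 7 10)| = 10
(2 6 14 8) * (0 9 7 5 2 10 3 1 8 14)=[9, 8, 6, 1, 4, 2, 0, 5, 10, 7, 3, 11, 12, 13, 14]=(14)(0 9 7 5 2 6)(1 8 10 3)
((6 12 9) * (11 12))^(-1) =(6 9 12 11)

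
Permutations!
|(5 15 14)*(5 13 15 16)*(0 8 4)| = 6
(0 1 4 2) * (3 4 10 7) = (0 1 10 7 3 4 2) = [1, 10, 0, 4, 2, 5, 6, 3, 8, 9, 7]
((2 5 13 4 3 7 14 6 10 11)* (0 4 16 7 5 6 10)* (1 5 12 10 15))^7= (16)(0 6 2 11 10 12 3 4)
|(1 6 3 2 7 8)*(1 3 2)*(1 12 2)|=|(1 6)(2 7 8 3 12)|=10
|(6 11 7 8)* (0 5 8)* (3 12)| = 6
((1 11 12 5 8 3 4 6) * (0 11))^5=((0 11 12 5 8 3 4 6 1))^5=(0 3 11 4 12 6 5 1 8)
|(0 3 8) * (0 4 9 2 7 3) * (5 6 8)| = 8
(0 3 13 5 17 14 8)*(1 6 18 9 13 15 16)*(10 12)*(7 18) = [3, 6, 2, 15, 4, 17, 7, 18, 0, 13, 12, 11, 10, 5, 8, 16, 1, 14, 9] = (0 3 15 16 1 6 7 18 9 13 5 17 14 8)(10 12)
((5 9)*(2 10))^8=((2 10)(5 9))^8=(10)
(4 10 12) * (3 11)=(3 11)(4 10 12)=[0, 1, 2, 11, 10, 5, 6, 7, 8, 9, 12, 3, 4]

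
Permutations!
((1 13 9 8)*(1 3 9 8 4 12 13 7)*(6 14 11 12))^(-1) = ((1 7)(3 9 4 6 14 11 12 13 8))^(-1) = (1 7)(3 8 13 12 11 14 6 4 9)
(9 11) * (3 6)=(3 6)(9 11)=[0, 1, 2, 6, 4, 5, 3, 7, 8, 11, 10, 9]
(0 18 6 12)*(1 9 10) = (0 18 6 12)(1 9 10) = [18, 9, 2, 3, 4, 5, 12, 7, 8, 10, 1, 11, 0, 13, 14, 15, 16, 17, 6]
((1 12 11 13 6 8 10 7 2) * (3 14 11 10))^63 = ((1 12 10 7 2)(3 14 11 13 6 8))^63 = (1 7 12 2 10)(3 13)(6 14)(8 11)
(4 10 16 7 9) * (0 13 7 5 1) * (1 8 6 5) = (0 13 7 9 4 10 16 1)(5 8 6) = [13, 0, 2, 3, 10, 8, 5, 9, 6, 4, 16, 11, 12, 7, 14, 15, 1]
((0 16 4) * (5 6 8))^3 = ((0 16 4)(5 6 8))^3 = (16)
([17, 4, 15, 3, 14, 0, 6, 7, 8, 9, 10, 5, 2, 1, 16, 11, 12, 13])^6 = [16, 15, 13, 3, 11, 14, 6, 7, 8, 9, 10, 4, 17, 2, 5, 1, 0, 12]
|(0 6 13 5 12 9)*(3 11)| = 6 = |(0 6 13 5 12 9)(3 11)|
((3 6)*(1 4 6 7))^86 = (1 4 6 3 7)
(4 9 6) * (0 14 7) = (0 14 7)(4 9 6) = [14, 1, 2, 3, 9, 5, 4, 0, 8, 6, 10, 11, 12, 13, 7]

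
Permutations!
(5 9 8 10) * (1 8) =[0, 8, 2, 3, 4, 9, 6, 7, 10, 1, 5] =(1 8 10 5 9)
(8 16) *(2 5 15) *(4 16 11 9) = (2 5 15)(4 16 8 11 9) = [0, 1, 5, 3, 16, 15, 6, 7, 11, 4, 10, 9, 12, 13, 14, 2, 8]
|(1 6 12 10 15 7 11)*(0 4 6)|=9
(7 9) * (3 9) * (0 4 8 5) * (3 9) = (0 4 8 5)(7 9) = [4, 1, 2, 3, 8, 0, 6, 9, 5, 7]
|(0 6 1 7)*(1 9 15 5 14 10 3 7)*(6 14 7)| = 9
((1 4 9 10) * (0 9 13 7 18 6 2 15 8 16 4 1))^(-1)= (0 10 9)(2 6 18 7 13 4 16 8 15)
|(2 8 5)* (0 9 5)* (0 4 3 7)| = |(0 9 5 2 8 4 3 7)| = 8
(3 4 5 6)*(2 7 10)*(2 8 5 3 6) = [0, 1, 7, 4, 3, 2, 6, 10, 5, 9, 8] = (2 7 10 8 5)(3 4)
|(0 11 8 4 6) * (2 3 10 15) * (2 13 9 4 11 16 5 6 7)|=8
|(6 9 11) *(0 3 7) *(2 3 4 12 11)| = 9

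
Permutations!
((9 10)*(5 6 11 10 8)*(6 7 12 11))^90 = ((5 7 12 11 10 9 8))^90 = (5 8 9 10 11 12 7)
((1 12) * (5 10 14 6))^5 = (1 12)(5 10 14 6)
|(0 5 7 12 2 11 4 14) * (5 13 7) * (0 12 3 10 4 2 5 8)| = 10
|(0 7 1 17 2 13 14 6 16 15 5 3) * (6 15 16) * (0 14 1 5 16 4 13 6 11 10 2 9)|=|(0 7 5 3 14 15 16 4 13 1 17 9)(2 6 11 10)|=12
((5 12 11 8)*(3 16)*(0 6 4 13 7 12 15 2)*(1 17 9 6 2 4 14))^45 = (17)(0 2)(3 16)(4 8 7 15 11 13 5 12)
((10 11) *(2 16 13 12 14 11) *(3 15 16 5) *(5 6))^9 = (2 11 12 16 3 6 10 14 13 15 5)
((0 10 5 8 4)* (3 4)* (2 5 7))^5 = (0 8 7 4 5 10 3 2)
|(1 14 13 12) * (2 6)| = |(1 14 13 12)(2 6)| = 4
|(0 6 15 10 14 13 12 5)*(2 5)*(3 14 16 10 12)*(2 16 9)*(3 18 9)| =13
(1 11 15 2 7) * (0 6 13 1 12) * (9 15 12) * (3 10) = (0 6 13 1 11 12)(2 7 9 15)(3 10) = [6, 11, 7, 10, 4, 5, 13, 9, 8, 15, 3, 12, 0, 1, 14, 2]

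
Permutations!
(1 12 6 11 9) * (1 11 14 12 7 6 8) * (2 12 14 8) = (14)(1 7 6 8)(2 12)(9 11) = [0, 7, 12, 3, 4, 5, 8, 6, 1, 11, 10, 9, 2, 13, 14]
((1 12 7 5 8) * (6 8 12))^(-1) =((1 6 8)(5 12 7))^(-1) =(1 8 6)(5 7 12)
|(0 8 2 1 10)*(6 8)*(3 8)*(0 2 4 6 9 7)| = |(0 9 7)(1 10 2)(3 8 4 6)| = 12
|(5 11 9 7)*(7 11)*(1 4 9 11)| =6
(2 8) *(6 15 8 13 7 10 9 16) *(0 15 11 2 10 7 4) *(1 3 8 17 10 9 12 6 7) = (0 15 17 10 12 6 11 2 13 4)(1 3 8 9 16 7) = [15, 3, 13, 8, 0, 5, 11, 1, 9, 16, 12, 2, 6, 4, 14, 17, 7, 10]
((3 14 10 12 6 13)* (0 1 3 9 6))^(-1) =((0 1 3 14 10 12)(6 13 9))^(-1) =(0 12 10 14 3 1)(6 9 13)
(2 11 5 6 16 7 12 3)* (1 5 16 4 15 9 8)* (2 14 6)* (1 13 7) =(1 5 2 11 16)(3 14 6 4 15 9 8 13 7 12) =[0, 5, 11, 14, 15, 2, 4, 12, 13, 8, 10, 16, 3, 7, 6, 9, 1]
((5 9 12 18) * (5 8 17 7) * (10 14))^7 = ((5 9 12 18 8 17 7)(10 14))^7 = (18)(10 14)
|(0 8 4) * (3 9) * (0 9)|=5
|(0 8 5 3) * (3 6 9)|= |(0 8 5 6 9 3)|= 6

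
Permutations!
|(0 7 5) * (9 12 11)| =|(0 7 5)(9 12 11)| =3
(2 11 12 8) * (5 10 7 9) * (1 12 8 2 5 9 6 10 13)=(1 12 2 11 8 5 13)(6 10 7)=[0, 12, 11, 3, 4, 13, 10, 6, 5, 9, 7, 8, 2, 1]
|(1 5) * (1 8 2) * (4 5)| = 5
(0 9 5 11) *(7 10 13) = (0 9 5 11)(7 10 13) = [9, 1, 2, 3, 4, 11, 6, 10, 8, 5, 13, 0, 12, 7]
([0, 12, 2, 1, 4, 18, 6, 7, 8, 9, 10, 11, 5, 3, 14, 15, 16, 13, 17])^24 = (1 18 3 5 13 12 17)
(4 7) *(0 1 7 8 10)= (0 1 7 4 8 10)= [1, 7, 2, 3, 8, 5, 6, 4, 10, 9, 0]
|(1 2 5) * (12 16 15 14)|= 12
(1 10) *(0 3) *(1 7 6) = (0 3)(1 10 7 6) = [3, 10, 2, 0, 4, 5, 1, 6, 8, 9, 7]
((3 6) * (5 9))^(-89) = ((3 6)(5 9))^(-89) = (3 6)(5 9)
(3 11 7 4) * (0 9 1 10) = (0 9 1 10)(3 11 7 4) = [9, 10, 2, 11, 3, 5, 6, 4, 8, 1, 0, 7]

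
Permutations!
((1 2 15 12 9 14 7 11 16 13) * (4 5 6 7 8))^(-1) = (1 13 16 11 7 6 5 4 8 14 9 12 15 2)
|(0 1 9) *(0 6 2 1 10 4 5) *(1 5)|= 8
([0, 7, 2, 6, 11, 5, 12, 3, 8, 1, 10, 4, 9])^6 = [0, 1, 2, 3, 4, 5, 6, 7, 8, 9, 10, 11, 12]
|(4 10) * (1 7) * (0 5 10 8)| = |(0 5 10 4 8)(1 7)| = 10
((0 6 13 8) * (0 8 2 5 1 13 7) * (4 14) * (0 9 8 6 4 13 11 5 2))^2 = (0 14)(1 5 11)(4 13)(6 9)(7 8)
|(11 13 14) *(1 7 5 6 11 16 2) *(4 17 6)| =|(1 7 5 4 17 6 11 13 14 16 2)| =11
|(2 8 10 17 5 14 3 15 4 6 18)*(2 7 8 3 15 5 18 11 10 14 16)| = 20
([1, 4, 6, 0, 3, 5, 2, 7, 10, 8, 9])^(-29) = [3, 0, 6, 4, 1, 5, 2, 7, 10, 8, 9]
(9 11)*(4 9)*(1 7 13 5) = (1 7 13 5)(4 9 11) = [0, 7, 2, 3, 9, 1, 6, 13, 8, 11, 10, 4, 12, 5]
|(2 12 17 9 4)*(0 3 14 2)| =8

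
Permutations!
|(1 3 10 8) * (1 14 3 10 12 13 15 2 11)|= |(1 10 8 14 3 12 13 15 2 11)|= 10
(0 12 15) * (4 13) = (0 12 15)(4 13) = [12, 1, 2, 3, 13, 5, 6, 7, 8, 9, 10, 11, 15, 4, 14, 0]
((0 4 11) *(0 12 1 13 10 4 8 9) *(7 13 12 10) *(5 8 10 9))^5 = ((0 10 4 11 9)(1 12)(5 8)(7 13))^5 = (1 12)(5 8)(7 13)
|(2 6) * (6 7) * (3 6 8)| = 5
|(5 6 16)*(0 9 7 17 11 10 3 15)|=24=|(0 9 7 17 11 10 3 15)(5 6 16)|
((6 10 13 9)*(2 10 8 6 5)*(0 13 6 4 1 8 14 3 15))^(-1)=(0 15 3 14 6 10 2 5 9 13)(1 4 8)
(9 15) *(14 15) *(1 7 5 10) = (1 7 5 10)(9 14 15) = [0, 7, 2, 3, 4, 10, 6, 5, 8, 14, 1, 11, 12, 13, 15, 9]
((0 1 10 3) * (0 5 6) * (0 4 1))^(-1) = (1 4 6 5 3 10)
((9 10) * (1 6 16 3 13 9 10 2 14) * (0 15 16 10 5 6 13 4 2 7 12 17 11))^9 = (0 9 4 11 13 3 17 1 16 12 14 15 7 2)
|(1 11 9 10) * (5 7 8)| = 12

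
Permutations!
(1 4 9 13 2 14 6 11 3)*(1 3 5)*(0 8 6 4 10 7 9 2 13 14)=(0 8 6 11 5 1 10 7 9 14 4 2)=[8, 10, 0, 3, 2, 1, 11, 9, 6, 14, 7, 5, 12, 13, 4]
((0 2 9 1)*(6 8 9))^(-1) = (0 1 9 8 6 2)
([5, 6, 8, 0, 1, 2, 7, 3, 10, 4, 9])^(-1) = [3, 4, 5, 7, 9, 0, 1, 6, 2, 10, 8]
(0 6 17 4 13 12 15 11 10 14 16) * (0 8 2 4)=[6, 1, 4, 3, 13, 5, 17, 7, 2, 9, 14, 10, 15, 12, 16, 11, 8, 0]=(0 6 17)(2 4 13 12 15 11 10 14 16 8)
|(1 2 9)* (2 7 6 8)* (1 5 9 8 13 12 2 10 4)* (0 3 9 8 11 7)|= |(0 3 9 5 8 10 4 1)(2 11 7 6 13 12)|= 24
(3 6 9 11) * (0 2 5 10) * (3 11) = (11)(0 2 5 10)(3 6 9) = [2, 1, 5, 6, 4, 10, 9, 7, 8, 3, 0, 11]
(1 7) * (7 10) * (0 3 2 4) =(0 3 2 4)(1 10 7) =[3, 10, 4, 2, 0, 5, 6, 1, 8, 9, 7]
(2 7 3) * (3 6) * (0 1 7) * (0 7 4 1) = (1 4)(2 7 6 3) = [0, 4, 7, 2, 1, 5, 3, 6]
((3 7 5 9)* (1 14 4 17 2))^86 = (1 14 4 17 2)(3 5)(7 9)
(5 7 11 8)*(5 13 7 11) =[0, 1, 2, 3, 4, 11, 6, 5, 13, 9, 10, 8, 12, 7] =(5 11 8 13 7)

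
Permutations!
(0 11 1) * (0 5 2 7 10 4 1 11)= (11)(1 5 2 7 10 4)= [0, 5, 7, 3, 1, 2, 6, 10, 8, 9, 4, 11]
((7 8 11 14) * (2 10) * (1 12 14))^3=(1 7)(2 10)(8 12)(11 14)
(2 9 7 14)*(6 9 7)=(2 7 14)(6 9)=[0, 1, 7, 3, 4, 5, 9, 14, 8, 6, 10, 11, 12, 13, 2]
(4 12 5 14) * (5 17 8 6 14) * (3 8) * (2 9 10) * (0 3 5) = (0 3 8 6 14 4 12 17 5)(2 9 10) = [3, 1, 9, 8, 12, 0, 14, 7, 6, 10, 2, 11, 17, 13, 4, 15, 16, 5]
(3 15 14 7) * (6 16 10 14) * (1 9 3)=(1 9 3 15 6 16 10 14 7)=[0, 9, 2, 15, 4, 5, 16, 1, 8, 3, 14, 11, 12, 13, 7, 6, 10]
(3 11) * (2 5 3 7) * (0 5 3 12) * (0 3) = [5, 1, 0, 11, 4, 12, 6, 2, 8, 9, 10, 7, 3] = (0 5 12 3 11 7 2)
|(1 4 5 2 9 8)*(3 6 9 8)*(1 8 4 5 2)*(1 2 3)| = |(1 5 2 4 3 6 9)| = 7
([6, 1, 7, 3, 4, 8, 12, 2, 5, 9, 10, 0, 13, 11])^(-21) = [11, 1, 7, 3, 4, 8, 0, 2, 5, 9, 10, 13, 6, 12]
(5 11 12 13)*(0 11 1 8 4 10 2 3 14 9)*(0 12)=(0 11)(1 8 4 10 2 3 14 9 12 13 5)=[11, 8, 3, 14, 10, 1, 6, 7, 4, 12, 2, 0, 13, 5, 9]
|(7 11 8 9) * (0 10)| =|(0 10)(7 11 8 9)| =4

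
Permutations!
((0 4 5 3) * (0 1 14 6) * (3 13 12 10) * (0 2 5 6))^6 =((0 4 6 2 5 13 12 10 3 1 14))^6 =(0 12 4 10 6 3 2 1 5 14 13)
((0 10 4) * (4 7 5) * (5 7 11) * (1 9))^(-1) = (0 4 5 11 10)(1 9)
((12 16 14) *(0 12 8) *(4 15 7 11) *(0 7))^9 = (16)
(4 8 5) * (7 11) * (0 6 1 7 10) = (0 6 1 7 11 10)(4 8 5) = [6, 7, 2, 3, 8, 4, 1, 11, 5, 9, 0, 10]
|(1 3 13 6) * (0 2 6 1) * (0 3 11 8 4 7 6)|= |(0 2)(1 11 8 4 7 6 3 13)|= 8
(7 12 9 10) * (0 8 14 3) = (0 8 14 3)(7 12 9 10) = [8, 1, 2, 0, 4, 5, 6, 12, 14, 10, 7, 11, 9, 13, 3]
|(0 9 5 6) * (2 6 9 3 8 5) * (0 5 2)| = 7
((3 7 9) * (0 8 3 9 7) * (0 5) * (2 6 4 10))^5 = (0 8 3 5)(2 6 4 10)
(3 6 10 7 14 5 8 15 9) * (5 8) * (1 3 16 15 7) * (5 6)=(1 3 5 6 10)(7 14 8)(9 16 15)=[0, 3, 2, 5, 4, 6, 10, 14, 7, 16, 1, 11, 12, 13, 8, 9, 15]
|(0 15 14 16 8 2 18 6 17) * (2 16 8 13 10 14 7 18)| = 30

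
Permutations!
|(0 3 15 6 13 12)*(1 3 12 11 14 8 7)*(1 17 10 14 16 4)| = 40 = |(0 12)(1 3 15 6 13 11 16 4)(7 17 10 14 8)|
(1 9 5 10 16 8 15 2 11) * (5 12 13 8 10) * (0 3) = (0 3)(1 9 12 13 8 15 2 11)(10 16) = [3, 9, 11, 0, 4, 5, 6, 7, 15, 12, 16, 1, 13, 8, 14, 2, 10]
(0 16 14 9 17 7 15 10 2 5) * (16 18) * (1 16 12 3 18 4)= (0 4 1 16 14 9 17 7 15 10 2 5)(3 18 12)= [4, 16, 5, 18, 1, 0, 6, 15, 8, 17, 2, 11, 3, 13, 9, 10, 14, 7, 12]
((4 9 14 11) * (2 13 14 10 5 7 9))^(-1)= ((2 13 14 11 4)(5 7 9 10))^(-1)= (2 4 11 14 13)(5 10 9 7)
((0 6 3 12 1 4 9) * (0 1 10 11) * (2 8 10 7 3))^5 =(0 11 10 8 2 6)(1 9 4)(3 7 12)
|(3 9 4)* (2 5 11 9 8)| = |(2 5 11 9 4 3 8)| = 7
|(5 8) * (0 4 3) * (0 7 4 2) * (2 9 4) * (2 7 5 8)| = |(0 9 4 3 5 2)| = 6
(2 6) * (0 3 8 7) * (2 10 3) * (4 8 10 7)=(0 2 6 7)(3 10)(4 8)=[2, 1, 6, 10, 8, 5, 7, 0, 4, 9, 3]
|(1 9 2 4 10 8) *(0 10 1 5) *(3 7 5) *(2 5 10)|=12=|(0 2 4 1 9 5)(3 7 10 8)|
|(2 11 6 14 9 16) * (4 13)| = 6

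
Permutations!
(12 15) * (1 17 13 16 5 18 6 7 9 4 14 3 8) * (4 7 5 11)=(1 17 13 16 11 4 14 3 8)(5 18 6)(7 9)(12 15)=[0, 17, 2, 8, 14, 18, 5, 9, 1, 7, 10, 4, 15, 16, 3, 12, 11, 13, 6]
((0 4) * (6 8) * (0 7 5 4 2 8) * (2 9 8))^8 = (9)(4 5 7)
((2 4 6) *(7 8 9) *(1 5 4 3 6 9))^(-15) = ((1 5 4 9 7 8)(2 3 6))^(-15) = (1 9)(4 8)(5 7)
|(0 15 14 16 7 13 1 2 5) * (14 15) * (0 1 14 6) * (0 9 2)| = |(0 6 9 2 5 1)(7 13 14 16)| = 12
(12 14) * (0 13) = (0 13)(12 14) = [13, 1, 2, 3, 4, 5, 6, 7, 8, 9, 10, 11, 14, 0, 12]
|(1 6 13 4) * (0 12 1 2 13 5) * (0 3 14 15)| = |(0 12 1 6 5 3 14 15)(2 13 4)| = 24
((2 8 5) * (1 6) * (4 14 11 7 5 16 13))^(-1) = (1 6)(2 5 7 11 14 4 13 16 8)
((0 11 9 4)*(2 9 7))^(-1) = ((0 11 7 2 9 4))^(-1) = (0 4 9 2 7 11)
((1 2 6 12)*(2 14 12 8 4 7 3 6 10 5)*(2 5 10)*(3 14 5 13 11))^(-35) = ((1 5 13 11 3 6 8 4 7 14 12))^(-35) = (1 14 4 6 11 5 12 7 8 3 13)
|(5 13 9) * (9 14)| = |(5 13 14 9)| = 4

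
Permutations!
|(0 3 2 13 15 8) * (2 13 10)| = |(0 3 13 15 8)(2 10)| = 10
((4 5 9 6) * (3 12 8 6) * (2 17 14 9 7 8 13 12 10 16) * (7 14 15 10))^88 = (2 10 17 16 15)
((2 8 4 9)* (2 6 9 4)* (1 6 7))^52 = (9)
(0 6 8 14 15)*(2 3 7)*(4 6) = [4, 1, 3, 7, 6, 5, 8, 2, 14, 9, 10, 11, 12, 13, 15, 0] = (0 4 6 8 14 15)(2 3 7)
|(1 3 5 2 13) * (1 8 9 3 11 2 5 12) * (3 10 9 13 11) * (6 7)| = |(1 3 12)(2 11)(6 7)(8 13)(9 10)| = 6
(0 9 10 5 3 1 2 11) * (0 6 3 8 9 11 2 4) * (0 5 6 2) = (0 11 2)(1 4 5 8 9 10 6 3) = [11, 4, 0, 1, 5, 8, 3, 7, 9, 10, 6, 2]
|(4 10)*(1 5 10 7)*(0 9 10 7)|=12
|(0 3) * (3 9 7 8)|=|(0 9 7 8 3)|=5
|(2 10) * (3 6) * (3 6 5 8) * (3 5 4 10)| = 4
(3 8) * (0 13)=[13, 1, 2, 8, 4, 5, 6, 7, 3, 9, 10, 11, 12, 0]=(0 13)(3 8)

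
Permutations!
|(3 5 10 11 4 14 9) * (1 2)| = 14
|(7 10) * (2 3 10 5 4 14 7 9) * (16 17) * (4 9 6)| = |(2 3 10 6 4 14 7 5 9)(16 17)| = 18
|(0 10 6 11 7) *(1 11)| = 6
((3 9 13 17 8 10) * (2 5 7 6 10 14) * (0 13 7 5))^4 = ((0 13 17 8 14 2)(3 9 7 6 10))^4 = (0 14 17)(2 8 13)(3 10 6 7 9)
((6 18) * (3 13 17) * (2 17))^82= (18)(2 3)(13 17)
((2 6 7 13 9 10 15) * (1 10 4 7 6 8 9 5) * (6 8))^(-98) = ((1 10 15 2 6 8 9 4 7 13 5))^(-98) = (1 10 15 2 6 8 9 4 7 13 5)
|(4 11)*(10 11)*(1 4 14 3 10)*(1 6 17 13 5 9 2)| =|(1 4 6 17 13 5 9 2)(3 10 11 14)| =8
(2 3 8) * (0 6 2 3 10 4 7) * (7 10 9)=(0 6 2 9 7)(3 8)(4 10)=[6, 1, 9, 8, 10, 5, 2, 0, 3, 7, 4]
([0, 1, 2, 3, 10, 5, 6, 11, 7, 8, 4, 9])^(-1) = (4 10)(7 8 9 11)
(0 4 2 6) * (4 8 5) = (0 8 5 4 2 6) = [8, 1, 6, 3, 2, 4, 0, 7, 5]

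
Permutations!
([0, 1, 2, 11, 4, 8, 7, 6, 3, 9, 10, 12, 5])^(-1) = (3 8 5 12 11)(6 7)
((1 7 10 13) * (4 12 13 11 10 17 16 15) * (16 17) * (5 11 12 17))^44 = (17)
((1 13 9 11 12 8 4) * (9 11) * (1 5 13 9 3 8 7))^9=((1 9 3 8 4 5 13 11 12 7))^9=(1 7 12 11 13 5 4 8 3 9)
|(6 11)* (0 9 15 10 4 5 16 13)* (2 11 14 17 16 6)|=22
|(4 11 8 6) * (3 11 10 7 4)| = |(3 11 8 6)(4 10 7)| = 12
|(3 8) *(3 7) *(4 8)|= 4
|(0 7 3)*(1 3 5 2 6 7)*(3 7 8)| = |(0 1 7 5 2 6 8 3)| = 8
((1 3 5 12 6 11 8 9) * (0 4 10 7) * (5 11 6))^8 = (12)(1 8 3 9 11)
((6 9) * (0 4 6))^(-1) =(0 9 6 4)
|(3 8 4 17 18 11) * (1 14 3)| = |(1 14 3 8 4 17 18 11)| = 8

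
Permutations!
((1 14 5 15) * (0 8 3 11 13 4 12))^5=((0 8 3 11 13 4 12)(1 14 5 15))^5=(0 4 11 8 12 13 3)(1 14 5 15)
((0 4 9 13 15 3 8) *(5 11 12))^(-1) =(0 8 3 15 13 9 4)(5 12 11)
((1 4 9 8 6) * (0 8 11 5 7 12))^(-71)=((0 8 6 1 4 9 11 5 7 12))^(-71)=(0 12 7 5 11 9 4 1 6 8)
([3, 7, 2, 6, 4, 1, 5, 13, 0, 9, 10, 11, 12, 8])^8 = (13)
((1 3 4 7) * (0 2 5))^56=((0 2 5)(1 3 4 7))^56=(7)(0 5 2)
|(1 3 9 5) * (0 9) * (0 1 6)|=|(0 9 5 6)(1 3)|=4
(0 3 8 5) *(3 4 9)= (0 4 9 3 8 5)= [4, 1, 2, 8, 9, 0, 6, 7, 5, 3]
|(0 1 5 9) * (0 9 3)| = |(9)(0 1 5 3)| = 4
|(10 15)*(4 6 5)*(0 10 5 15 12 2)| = |(0 10 12 2)(4 6 15 5)| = 4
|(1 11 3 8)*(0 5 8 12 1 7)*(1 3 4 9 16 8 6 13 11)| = 10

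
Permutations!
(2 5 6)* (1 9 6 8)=(1 9 6 2 5 8)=[0, 9, 5, 3, 4, 8, 2, 7, 1, 6]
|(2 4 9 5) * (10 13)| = 4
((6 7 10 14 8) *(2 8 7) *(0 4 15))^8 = (0 15 4)(2 6 8)(7 14 10)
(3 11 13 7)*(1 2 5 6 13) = (1 2 5 6 13 7 3 11) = [0, 2, 5, 11, 4, 6, 13, 3, 8, 9, 10, 1, 12, 7]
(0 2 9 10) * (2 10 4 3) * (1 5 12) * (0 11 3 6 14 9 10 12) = (0 12 1 5)(2 10 11 3)(4 6 14 9) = [12, 5, 10, 2, 6, 0, 14, 7, 8, 4, 11, 3, 1, 13, 9]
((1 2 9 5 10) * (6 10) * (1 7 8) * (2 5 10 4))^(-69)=(1 4 10)(2 7 5)(6 9 8)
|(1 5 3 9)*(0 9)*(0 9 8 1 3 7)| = |(0 8 1 5 7)(3 9)| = 10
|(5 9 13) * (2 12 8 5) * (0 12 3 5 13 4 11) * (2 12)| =21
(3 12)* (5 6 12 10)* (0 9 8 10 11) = [9, 1, 2, 11, 4, 6, 12, 7, 10, 8, 5, 0, 3] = (0 9 8 10 5 6 12 3 11)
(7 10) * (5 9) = (5 9)(7 10) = [0, 1, 2, 3, 4, 9, 6, 10, 8, 5, 7]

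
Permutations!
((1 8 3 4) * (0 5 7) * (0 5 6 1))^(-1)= ((0 6 1 8 3 4)(5 7))^(-1)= (0 4 3 8 1 6)(5 7)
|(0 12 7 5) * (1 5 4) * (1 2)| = 7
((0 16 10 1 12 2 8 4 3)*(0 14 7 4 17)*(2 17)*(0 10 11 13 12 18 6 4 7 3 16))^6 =(1 13 6 17 16)(4 10 11 18 12) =((1 18 6 4 16 11 13 12 17 10)(2 8)(3 14))^6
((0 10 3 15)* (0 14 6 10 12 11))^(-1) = (0 11 12)(3 10 6 14 15)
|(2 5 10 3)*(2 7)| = 5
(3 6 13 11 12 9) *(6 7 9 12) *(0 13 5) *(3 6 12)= [13, 1, 2, 7, 4, 0, 5, 9, 8, 6, 10, 12, 3, 11]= (0 13 11 12 3 7 9 6 5)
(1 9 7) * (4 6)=(1 9 7)(4 6)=[0, 9, 2, 3, 6, 5, 4, 1, 8, 7]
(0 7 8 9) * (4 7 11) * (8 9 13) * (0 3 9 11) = (3 9)(4 7 11)(8 13) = [0, 1, 2, 9, 7, 5, 6, 11, 13, 3, 10, 4, 12, 8]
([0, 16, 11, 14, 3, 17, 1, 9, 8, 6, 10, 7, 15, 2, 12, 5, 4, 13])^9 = (1 13 3 7 15)(2 14 9 5 16)(4 11 12 6 17)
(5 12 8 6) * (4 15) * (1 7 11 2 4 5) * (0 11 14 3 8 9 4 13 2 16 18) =[11, 7, 13, 8, 15, 12, 1, 14, 6, 4, 10, 16, 9, 2, 3, 5, 18, 17, 0] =(0 11 16 18)(1 7 14 3 8 6)(2 13)(4 15 5 12 9)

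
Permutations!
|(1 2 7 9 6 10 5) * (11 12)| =14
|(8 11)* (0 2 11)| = 4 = |(0 2 11 8)|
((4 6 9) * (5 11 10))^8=((4 6 9)(5 11 10))^8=(4 9 6)(5 10 11)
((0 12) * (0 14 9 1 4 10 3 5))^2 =((0 12 14 9 1 4 10 3 5))^2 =(0 14 1 10 5 12 9 4 3)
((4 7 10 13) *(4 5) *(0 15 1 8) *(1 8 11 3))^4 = (0 15 8)(1 11 3)(4 5 13 10 7)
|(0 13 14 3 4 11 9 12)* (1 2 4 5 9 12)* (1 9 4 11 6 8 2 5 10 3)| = 22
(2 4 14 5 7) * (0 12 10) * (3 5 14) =[12, 1, 4, 5, 3, 7, 6, 2, 8, 9, 0, 11, 10, 13, 14] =(14)(0 12 10)(2 4 3 5 7)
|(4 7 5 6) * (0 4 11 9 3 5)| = 15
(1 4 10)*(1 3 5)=(1 4 10 3 5)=[0, 4, 2, 5, 10, 1, 6, 7, 8, 9, 3]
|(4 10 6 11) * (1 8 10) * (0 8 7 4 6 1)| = |(0 8 10 1 7 4)(6 11)| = 6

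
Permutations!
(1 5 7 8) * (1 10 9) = (1 5 7 8 10 9) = [0, 5, 2, 3, 4, 7, 6, 8, 10, 1, 9]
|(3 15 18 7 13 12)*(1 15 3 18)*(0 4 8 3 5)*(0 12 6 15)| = |(0 4 8 3 5 12 18 7 13 6 15 1)| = 12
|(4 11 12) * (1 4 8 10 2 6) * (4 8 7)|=20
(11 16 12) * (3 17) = (3 17)(11 16 12) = [0, 1, 2, 17, 4, 5, 6, 7, 8, 9, 10, 16, 11, 13, 14, 15, 12, 3]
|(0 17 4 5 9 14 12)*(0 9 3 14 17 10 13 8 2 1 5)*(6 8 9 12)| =|(0 10 13 9 17 4)(1 5 3 14 6 8 2)| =42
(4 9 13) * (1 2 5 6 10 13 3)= (1 2 5 6 10 13 4 9 3)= [0, 2, 5, 1, 9, 6, 10, 7, 8, 3, 13, 11, 12, 4]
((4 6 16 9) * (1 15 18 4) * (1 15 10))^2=((1 10)(4 6 16 9 15 18))^2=(4 16 15)(6 9 18)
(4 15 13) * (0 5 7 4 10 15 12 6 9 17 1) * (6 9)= (0 5 7 4 12 9 17 1)(10 15 13)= [5, 0, 2, 3, 12, 7, 6, 4, 8, 17, 15, 11, 9, 10, 14, 13, 16, 1]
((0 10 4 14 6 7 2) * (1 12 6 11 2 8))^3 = (0 14)(1 7 12 8 6)(2 4)(10 11)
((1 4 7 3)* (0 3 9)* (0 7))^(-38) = (9)(0 1)(3 4)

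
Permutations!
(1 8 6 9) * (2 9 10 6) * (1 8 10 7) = (1 10 6 7)(2 9 8) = [0, 10, 9, 3, 4, 5, 7, 1, 2, 8, 6]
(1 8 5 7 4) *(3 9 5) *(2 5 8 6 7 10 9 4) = (1 6 7 2 5 10 9 8 3 4) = [0, 6, 5, 4, 1, 10, 7, 2, 3, 8, 9]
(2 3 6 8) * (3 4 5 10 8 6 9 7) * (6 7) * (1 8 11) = [0, 8, 4, 9, 5, 10, 7, 3, 2, 6, 11, 1] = (1 8 2 4 5 10 11)(3 9 6 7)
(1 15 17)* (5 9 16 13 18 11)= (1 15 17)(5 9 16 13 18 11)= [0, 15, 2, 3, 4, 9, 6, 7, 8, 16, 10, 5, 12, 18, 14, 17, 13, 1, 11]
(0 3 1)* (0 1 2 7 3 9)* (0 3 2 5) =(0 9 3 5)(2 7) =[9, 1, 7, 5, 4, 0, 6, 2, 8, 3]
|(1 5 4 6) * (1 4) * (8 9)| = |(1 5)(4 6)(8 9)| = 2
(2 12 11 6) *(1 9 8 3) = [0, 9, 12, 1, 4, 5, 2, 7, 3, 8, 10, 6, 11] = (1 9 8 3)(2 12 11 6)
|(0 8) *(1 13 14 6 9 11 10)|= |(0 8)(1 13 14 6 9 11 10)|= 14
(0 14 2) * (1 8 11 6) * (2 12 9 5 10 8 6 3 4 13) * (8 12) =[14, 6, 0, 4, 13, 10, 1, 7, 11, 5, 12, 3, 9, 2, 8] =(0 14 8 11 3 4 13 2)(1 6)(5 10 12 9)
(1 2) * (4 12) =(1 2)(4 12) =[0, 2, 1, 3, 12, 5, 6, 7, 8, 9, 10, 11, 4]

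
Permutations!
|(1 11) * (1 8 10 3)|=5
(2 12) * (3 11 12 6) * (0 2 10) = (0 2 6 3 11 12 10) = [2, 1, 6, 11, 4, 5, 3, 7, 8, 9, 0, 12, 10]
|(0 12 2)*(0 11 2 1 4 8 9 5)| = |(0 12 1 4 8 9 5)(2 11)| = 14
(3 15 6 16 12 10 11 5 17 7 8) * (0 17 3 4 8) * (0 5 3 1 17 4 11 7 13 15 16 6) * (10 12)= (0 4 8 11 3 16 10 7 5 1 17 13 15)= [4, 17, 2, 16, 8, 1, 6, 5, 11, 9, 7, 3, 12, 15, 14, 0, 10, 13]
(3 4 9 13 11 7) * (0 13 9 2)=(0 13 11 7 3 4 2)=[13, 1, 0, 4, 2, 5, 6, 3, 8, 9, 10, 7, 12, 11]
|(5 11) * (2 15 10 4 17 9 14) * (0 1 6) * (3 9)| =24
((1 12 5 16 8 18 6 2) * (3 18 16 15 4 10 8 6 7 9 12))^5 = ((1 3 18 7 9 12 5 15 4 10 8 16 6 2))^5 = (1 12 8 3 5 16 18 15 6 7 4 2 9 10)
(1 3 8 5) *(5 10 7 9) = (1 3 8 10 7 9 5) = [0, 3, 2, 8, 4, 1, 6, 9, 10, 5, 7]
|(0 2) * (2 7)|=|(0 7 2)|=3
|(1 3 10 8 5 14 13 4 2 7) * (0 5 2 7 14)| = |(0 5)(1 3 10 8 2 14 13 4 7)| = 18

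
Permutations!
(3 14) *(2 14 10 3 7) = [0, 1, 14, 10, 4, 5, 6, 2, 8, 9, 3, 11, 12, 13, 7] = (2 14 7)(3 10)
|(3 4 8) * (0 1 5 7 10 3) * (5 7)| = 7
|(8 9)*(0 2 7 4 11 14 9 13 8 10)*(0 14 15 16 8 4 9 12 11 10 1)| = |(0 2 7 9 1)(4 10 14 12 11 15 16 8 13)| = 45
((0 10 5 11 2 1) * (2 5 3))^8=((0 10 3 2 1)(5 11))^8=(11)(0 2 10 1 3)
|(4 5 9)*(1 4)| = |(1 4 5 9)| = 4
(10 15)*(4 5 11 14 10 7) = (4 5 11 14 10 15 7) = [0, 1, 2, 3, 5, 11, 6, 4, 8, 9, 15, 14, 12, 13, 10, 7]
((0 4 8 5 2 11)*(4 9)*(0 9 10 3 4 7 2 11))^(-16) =(0 8 7 3 11)(2 4 9 10 5)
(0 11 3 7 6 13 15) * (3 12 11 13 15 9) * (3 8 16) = (0 13 9 8 16 3 7 6 15)(11 12) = [13, 1, 2, 7, 4, 5, 15, 6, 16, 8, 10, 12, 11, 9, 14, 0, 3]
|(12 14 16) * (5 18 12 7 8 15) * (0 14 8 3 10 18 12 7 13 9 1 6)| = |(0 14 16 13 9 1 6)(3 10 18 7)(5 12 8 15)| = 28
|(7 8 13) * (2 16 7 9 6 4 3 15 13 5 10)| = 6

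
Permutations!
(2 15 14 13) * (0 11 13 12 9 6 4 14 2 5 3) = (0 11 13 5 3)(2 15)(4 14 12 9 6) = [11, 1, 15, 0, 14, 3, 4, 7, 8, 6, 10, 13, 9, 5, 12, 2]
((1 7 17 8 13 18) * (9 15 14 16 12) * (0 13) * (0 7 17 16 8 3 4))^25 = (0 17 13 3 18 4 1)(7 15 16 14 12 8 9)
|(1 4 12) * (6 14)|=6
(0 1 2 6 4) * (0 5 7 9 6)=[1, 2, 0, 3, 5, 7, 4, 9, 8, 6]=(0 1 2)(4 5 7 9 6)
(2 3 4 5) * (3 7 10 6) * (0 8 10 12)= [8, 1, 7, 4, 5, 2, 3, 12, 10, 9, 6, 11, 0]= (0 8 10 6 3 4 5 2 7 12)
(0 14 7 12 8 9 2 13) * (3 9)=[14, 1, 13, 9, 4, 5, 6, 12, 3, 2, 10, 11, 8, 0, 7]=(0 14 7 12 8 3 9 2 13)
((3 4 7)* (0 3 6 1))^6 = (7)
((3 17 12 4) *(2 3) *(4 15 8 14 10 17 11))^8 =(8 10 12)(14 17 15)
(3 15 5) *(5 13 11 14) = [0, 1, 2, 15, 4, 3, 6, 7, 8, 9, 10, 14, 12, 11, 5, 13] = (3 15 13 11 14 5)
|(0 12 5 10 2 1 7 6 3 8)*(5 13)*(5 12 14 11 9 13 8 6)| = 70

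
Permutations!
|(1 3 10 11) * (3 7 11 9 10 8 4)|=6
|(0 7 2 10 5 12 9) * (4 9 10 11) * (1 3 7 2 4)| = 24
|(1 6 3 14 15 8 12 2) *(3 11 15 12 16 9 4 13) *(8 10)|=14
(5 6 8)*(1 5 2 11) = (1 5 6 8 2 11) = [0, 5, 11, 3, 4, 6, 8, 7, 2, 9, 10, 1]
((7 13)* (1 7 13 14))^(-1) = (1 14 7)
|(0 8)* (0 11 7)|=|(0 8 11 7)|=4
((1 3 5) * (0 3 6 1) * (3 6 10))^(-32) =(0 3 1)(5 10 6)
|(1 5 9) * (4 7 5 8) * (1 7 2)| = 12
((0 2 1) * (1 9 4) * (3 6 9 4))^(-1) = (0 1 4 2)(3 9 6)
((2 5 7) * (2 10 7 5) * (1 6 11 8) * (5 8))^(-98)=(1 11 8 6 5)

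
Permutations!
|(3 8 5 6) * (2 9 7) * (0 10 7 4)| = 12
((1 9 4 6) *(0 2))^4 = ((0 2)(1 9 4 6))^4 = (9)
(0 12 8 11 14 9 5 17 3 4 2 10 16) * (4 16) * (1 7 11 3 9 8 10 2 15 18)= [12, 7, 2, 16, 15, 17, 6, 11, 3, 5, 4, 14, 10, 13, 8, 18, 0, 9, 1]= (0 12 10 4 15 18 1 7 11 14 8 3 16)(5 17 9)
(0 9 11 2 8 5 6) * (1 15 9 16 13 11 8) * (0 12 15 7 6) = (0 16 13 11 2 1 7 6 12 15 9 8 5) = [16, 7, 1, 3, 4, 0, 12, 6, 5, 8, 10, 2, 15, 11, 14, 9, 13]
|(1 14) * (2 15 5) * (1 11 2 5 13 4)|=7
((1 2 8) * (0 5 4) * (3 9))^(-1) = ((0 5 4)(1 2 8)(3 9))^(-1) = (0 4 5)(1 8 2)(3 9)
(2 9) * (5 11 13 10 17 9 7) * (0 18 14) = (0 18 14)(2 7 5 11 13 10 17 9) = [18, 1, 7, 3, 4, 11, 6, 5, 8, 2, 17, 13, 12, 10, 0, 15, 16, 9, 14]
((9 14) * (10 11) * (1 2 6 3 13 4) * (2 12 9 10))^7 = ((1 12 9 14 10 11 2 6 3 13 4))^7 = (1 6 14 4 2 9 13 11 12 3 10)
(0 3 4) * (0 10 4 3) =[0, 1, 2, 3, 10, 5, 6, 7, 8, 9, 4] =(4 10)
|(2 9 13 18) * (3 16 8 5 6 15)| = 12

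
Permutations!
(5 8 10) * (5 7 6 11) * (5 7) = [0, 1, 2, 3, 4, 8, 11, 6, 10, 9, 5, 7] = (5 8 10)(6 11 7)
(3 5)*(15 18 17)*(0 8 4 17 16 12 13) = (0 8 4 17 15 18 16 12 13)(3 5) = [8, 1, 2, 5, 17, 3, 6, 7, 4, 9, 10, 11, 13, 0, 14, 18, 12, 15, 16]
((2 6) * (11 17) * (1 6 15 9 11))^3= (1 15 17 2 11 6 9)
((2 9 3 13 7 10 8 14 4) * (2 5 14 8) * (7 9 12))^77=(2 12 7 10)(3 9 13)(4 14 5)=((2 12 7 10)(3 13 9)(4 5 14))^77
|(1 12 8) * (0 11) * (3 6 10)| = 6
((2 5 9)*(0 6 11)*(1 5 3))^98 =((0 6 11)(1 5 9 2 3))^98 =(0 11 6)(1 2 5 3 9)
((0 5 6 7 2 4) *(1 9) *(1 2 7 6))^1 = ((0 5 1 9 2 4))^1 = (0 5 1 9 2 4)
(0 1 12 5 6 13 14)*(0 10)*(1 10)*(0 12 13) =(0 10 12 5 6)(1 13 14) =[10, 13, 2, 3, 4, 6, 0, 7, 8, 9, 12, 11, 5, 14, 1]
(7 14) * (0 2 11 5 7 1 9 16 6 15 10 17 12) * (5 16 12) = (0 2 11 16 6 15 10 17 5 7 14 1 9 12) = [2, 9, 11, 3, 4, 7, 15, 14, 8, 12, 17, 16, 0, 13, 1, 10, 6, 5]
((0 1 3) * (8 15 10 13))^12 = (15)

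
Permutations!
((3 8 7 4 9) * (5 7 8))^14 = ((3 5 7 4 9))^14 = (3 9 4 7 5)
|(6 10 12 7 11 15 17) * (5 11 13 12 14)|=21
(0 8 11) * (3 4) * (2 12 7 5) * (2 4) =(0 8 11)(2 12 7 5 4 3) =[8, 1, 12, 2, 3, 4, 6, 5, 11, 9, 10, 0, 7]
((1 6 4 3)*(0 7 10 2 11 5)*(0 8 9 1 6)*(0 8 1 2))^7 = ((0 7 10)(1 8 9 2 11 5)(3 6 4))^7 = (0 7 10)(1 8 9 2 11 5)(3 6 4)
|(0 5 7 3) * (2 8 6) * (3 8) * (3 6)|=10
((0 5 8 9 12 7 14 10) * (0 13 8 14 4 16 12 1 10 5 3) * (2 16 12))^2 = (16)(1 13 9 10 8)(4 7 12)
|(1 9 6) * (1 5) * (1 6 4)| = |(1 9 4)(5 6)| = 6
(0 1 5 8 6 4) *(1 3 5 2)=(0 3 5 8 6 4)(1 2)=[3, 2, 1, 5, 0, 8, 4, 7, 6]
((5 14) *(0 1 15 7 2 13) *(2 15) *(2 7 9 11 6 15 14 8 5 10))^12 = ((0 1 7 14 10 2 13)(5 8)(6 15 9 11))^12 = (15)(0 2 14 1 13 10 7)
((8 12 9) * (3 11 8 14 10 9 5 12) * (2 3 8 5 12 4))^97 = (2 11 4 3 5)(9 14 10)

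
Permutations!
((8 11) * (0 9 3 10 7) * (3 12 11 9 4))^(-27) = (0 10 4 7 3)(8 9 12 11) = ((0 4 3 10 7)(8 9 12 11))^(-27)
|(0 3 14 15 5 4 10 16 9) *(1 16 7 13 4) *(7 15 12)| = |(0 3 14 12 7 13 4 10 15 5 1 16 9)| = 13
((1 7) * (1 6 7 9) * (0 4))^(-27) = (0 4)(1 9)(6 7)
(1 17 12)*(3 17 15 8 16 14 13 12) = [0, 15, 2, 17, 4, 5, 6, 7, 16, 9, 10, 11, 1, 12, 13, 8, 14, 3] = (1 15 8 16 14 13 12)(3 17)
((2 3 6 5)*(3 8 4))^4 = ((2 8 4 3 6 5))^4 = (2 6 4)(3 8 5)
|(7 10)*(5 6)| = |(5 6)(7 10)| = 2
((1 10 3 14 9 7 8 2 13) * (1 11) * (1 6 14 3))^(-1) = (1 10)(2 8 7 9 14 6 11 13)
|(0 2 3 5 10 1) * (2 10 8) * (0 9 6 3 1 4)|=21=|(0 10 4)(1 9 6 3 5 8 2)|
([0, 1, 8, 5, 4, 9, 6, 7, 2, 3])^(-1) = (2 8)(3 9 5)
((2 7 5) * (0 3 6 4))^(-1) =((0 3 6 4)(2 7 5))^(-1) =(0 4 6 3)(2 5 7)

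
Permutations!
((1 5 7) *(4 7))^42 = ((1 5 4 7))^42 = (1 4)(5 7)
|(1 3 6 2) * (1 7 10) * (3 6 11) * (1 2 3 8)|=15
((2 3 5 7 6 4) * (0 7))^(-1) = ((0 7 6 4 2 3 5))^(-1) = (0 5 3 2 4 6 7)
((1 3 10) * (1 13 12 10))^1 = ((1 3)(10 13 12))^1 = (1 3)(10 13 12)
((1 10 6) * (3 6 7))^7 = (1 7 6 10 3)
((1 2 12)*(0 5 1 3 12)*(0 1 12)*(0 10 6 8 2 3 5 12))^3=((0 12 5)(1 3 10 6 8 2))^3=(12)(1 6)(2 10)(3 8)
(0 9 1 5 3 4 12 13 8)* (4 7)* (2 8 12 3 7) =(0 9 1 5 7 4 3 2 8)(12 13) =[9, 5, 8, 2, 3, 7, 6, 4, 0, 1, 10, 11, 13, 12]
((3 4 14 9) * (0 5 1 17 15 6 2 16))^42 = (0 1 15 2)(3 14)(4 9)(5 17 6 16)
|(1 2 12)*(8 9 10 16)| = 12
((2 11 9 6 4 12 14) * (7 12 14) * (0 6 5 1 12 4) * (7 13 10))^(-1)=(0 6)(1 5 9 11 2 14 4 7 10 13 12)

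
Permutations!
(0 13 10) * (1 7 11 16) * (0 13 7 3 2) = (0 7 11 16 1 3 2)(10 13) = [7, 3, 0, 2, 4, 5, 6, 11, 8, 9, 13, 16, 12, 10, 14, 15, 1]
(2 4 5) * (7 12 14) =(2 4 5)(7 12 14) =[0, 1, 4, 3, 5, 2, 6, 12, 8, 9, 10, 11, 14, 13, 7]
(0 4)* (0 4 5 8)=(0 5 8)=[5, 1, 2, 3, 4, 8, 6, 7, 0]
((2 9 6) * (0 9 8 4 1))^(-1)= ((0 9 6 2 8 4 1))^(-1)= (0 1 4 8 2 6 9)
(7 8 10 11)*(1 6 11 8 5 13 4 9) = (1 6 11 7 5 13 4 9)(8 10) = [0, 6, 2, 3, 9, 13, 11, 5, 10, 1, 8, 7, 12, 4]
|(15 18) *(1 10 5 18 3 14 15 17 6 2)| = 21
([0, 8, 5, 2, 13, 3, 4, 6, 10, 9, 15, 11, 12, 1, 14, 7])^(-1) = (1 13 4 6 7 15 10 8)(2 3 5)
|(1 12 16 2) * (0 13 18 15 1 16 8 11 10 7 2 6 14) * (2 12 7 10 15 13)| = |(0 2 16 6 14)(1 7 12 8 11 15)(13 18)| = 30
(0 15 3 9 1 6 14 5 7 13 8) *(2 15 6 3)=(0 6 14 5 7 13 8)(1 3 9)(2 15)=[6, 3, 15, 9, 4, 7, 14, 13, 0, 1, 10, 11, 12, 8, 5, 2]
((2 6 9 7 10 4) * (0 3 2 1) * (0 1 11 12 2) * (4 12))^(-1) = (0 3)(2 12 10 7 9 6)(4 11)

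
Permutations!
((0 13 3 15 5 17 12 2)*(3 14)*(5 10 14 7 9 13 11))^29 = ((0 11 5 17 12 2)(3 15 10 14)(7 9 13))^29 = (0 2 12 17 5 11)(3 15 10 14)(7 13 9)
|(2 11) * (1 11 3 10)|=5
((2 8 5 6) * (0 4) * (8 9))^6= (2 9 8 5 6)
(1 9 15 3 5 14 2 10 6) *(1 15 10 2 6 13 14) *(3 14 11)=(1 9 10 13 11 3 5)(6 15 14)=[0, 9, 2, 5, 4, 1, 15, 7, 8, 10, 13, 3, 12, 11, 6, 14]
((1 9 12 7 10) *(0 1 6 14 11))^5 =(0 10 1 6 9 14 12 11 7)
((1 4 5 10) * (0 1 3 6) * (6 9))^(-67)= (0 3 4 6 10 1 9 5)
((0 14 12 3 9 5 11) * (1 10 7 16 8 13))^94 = ((0 14 12 3 9 5 11)(1 10 7 16 8 13))^94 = (0 3 11 12 5 14 9)(1 8 7)(10 13 16)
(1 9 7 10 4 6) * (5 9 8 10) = (1 8 10 4 6)(5 9 7) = [0, 8, 2, 3, 6, 9, 1, 5, 10, 7, 4]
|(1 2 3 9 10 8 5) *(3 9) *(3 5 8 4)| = |(1 2 9 10 4 3 5)| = 7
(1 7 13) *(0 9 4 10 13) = (0 9 4 10 13 1 7) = [9, 7, 2, 3, 10, 5, 6, 0, 8, 4, 13, 11, 12, 1]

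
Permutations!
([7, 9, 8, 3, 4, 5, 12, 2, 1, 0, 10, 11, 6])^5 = [9, 8, 7, 3, 4, 5, 12, 0, 2, 1, 10, 11, 6]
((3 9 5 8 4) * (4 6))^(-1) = ((3 9 5 8 6 4))^(-1) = (3 4 6 8 5 9)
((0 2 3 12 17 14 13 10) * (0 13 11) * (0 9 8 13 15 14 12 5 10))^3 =((0 2 3 5 10 15 14 11 9 8 13)(12 17))^3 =(0 5 14 8 2 10 11 13 3 15 9)(12 17)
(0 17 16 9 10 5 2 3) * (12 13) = [17, 1, 3, 0, 4, 2, 6, 7, 8, 10, 5, 11, 13, 12, 14, 15, 9, 16] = (0 17 16 9 10 5 2 3)(12 13)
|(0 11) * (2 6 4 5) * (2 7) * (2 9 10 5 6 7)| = 10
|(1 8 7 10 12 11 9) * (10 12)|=|(1 8 7 12 11 9)|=6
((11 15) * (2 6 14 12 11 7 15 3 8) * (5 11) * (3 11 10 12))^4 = ((2 6 14 3 8)(5 10 12)(7 15))^4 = (15)(2 8 3 14 6)(5 10 12)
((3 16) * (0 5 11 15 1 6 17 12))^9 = ((0 5 11 15 1 6 17 12)(3 16))^9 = (0 5 11 15 1 6 17 12)(3 16)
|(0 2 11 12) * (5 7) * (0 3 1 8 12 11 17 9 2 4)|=|(0 4)(1 8 12 3)(2 17 9)(5 7)|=12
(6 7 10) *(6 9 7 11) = (6 11)(7 10 9) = [0, 1, 2, 3, 4, 5, 11, 10, 8, 7, 9, 6]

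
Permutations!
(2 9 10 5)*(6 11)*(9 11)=(2 11 6 9 10 5)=[0, 1, 11, 3, 4, 2, 9, 7, 8, 10, 5, 6]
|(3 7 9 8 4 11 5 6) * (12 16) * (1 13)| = 8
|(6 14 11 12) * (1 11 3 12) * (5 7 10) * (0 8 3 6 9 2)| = |(0 8 3 12 9 2)(1 11)(5 7 10)(6 14)| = 6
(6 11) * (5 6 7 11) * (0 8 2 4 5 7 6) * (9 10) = (0 8 2 4 5)(6 7 11)(9 10) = [8, 1, 4, 3, 5, 0, 7, 11, 2, 10, 9, 6]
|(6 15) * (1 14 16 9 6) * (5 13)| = 6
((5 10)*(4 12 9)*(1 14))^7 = (1 14)(4 12 9)(5 10)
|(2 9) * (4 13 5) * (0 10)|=|(0 10)(2 9)(4 13 5)|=6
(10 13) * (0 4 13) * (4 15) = [15, 1, 2, 3, 13, 5, 6, 7, 8, 9, 0, 11, 12, 10, 14, 4] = (0 15 4 13 10)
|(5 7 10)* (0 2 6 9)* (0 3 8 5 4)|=10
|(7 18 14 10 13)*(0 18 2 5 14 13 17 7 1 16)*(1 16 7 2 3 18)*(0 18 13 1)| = 30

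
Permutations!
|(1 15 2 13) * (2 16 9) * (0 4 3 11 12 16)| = |(0 4 3 11 12 16 9 2 13 1 15)| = 11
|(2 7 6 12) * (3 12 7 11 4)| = |(2 11 4 3 12)(6 7)| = 10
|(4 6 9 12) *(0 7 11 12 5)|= 8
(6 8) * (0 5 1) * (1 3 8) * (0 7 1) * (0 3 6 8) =(8)(0 5 6 3)(1 7) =[5, 7, 2, 0, 4, 6, 3, 1, 8]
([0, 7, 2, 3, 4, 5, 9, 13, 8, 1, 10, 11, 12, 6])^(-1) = (1 9 6 13 7)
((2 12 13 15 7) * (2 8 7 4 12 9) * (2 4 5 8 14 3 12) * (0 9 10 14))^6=((0 9 4 2 10 14 3 12 13 15 5 8 7))^6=(0 3 7 14 8 10 5 2 15 4 13 9 12)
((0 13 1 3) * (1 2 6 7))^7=(13)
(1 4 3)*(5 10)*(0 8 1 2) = (0 8 1 4 3 2)(5 10) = [8, 4, 0, 2, 3, 10, 6, 7, 1, 9, 5]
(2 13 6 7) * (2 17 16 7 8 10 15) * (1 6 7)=(1 6 8 10 15 2 13 7 17 16)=[0, 6, 13, 3, 4, 5, 8, 17, 10, 9, 15, 11, 12, 7, 14, 2, 1, 16]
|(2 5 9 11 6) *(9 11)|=|(2 5 11 6)|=4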